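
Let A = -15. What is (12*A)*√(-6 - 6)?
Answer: -360*I*√3 ≈ -623.54*I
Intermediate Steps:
(12*A)*√(-6 - 6) = (12*(-15))*√(-6 - 6) = -360*I*√3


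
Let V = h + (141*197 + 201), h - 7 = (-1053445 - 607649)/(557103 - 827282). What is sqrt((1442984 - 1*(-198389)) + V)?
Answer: 4*sqrt(7616128789055969)/270179 ≈ 1292.0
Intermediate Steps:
h = 3552347/270179 (h = 7 + (-1053445 - 607649)/(557103 - 827282) = 7 - 1661094/(-270179) = 7 - 1661094*(-1/270179) = 7 + 1661094/270179 = 3552347/270179 ≈ 13.148)
V = 7562620409/270179 (V = 3552347/270179 + (141*197 + 201) = 3552347/270179 + (27777 + 201) = 3552347/270179 + 27978 = 7562620409/270179 ≈ 27991.)
sqrt((1442984 - 1*(-198389)) + V) = sqrt((1442984 - 1*(-198389)) + 7562620409/270179) = sqrt((1442984 + 198389) + 7562620409/270179) = sqrt(1641373 + 7562620409/270179) = sqrt(451027136176/270179) = 4*sqrt(7616128789055969)/270179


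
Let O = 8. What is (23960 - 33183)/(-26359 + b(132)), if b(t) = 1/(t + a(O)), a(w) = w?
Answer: 1291220/3690259 ≈ 0.34990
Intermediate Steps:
b(t) = 1/(8 + t) (b(t) = 1/(t + 8) = 1/(8 + t))
(23960 - 33183)/(-26359 + b(132)) = (23960 - 33183)/(-26359 + 1/(8 + 132)) = -9223/(-26359 + 1/140) = -9223/(-3690259/140) = -9223*(-140/3690259) = 1291220/3690259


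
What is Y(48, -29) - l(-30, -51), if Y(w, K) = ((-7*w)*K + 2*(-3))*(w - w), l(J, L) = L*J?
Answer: -1530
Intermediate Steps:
l(J, L) = J*L
Y(w, K) = 0 (Y(w, K) = (-7*K*w - 6)*0 = (-6 - 7*K*w)*0 = 0)
Y(48, -29) - l(-30, -51) = 0 - (-30)*(-51) = 0 - 1*1530 = 0 - 1530 = -1530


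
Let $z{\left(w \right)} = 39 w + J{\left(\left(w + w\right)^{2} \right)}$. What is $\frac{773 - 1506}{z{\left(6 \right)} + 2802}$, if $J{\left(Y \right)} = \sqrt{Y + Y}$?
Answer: $- \frac{185449}{768084} + \frac{733 \sqrt{2}}{768084} \approx -0.24009$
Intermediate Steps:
$J{\left(Y \right)} = \sqrt{2} \sqrt{Y}$ ($J{\left(Y \right)} = \sqrt{2 Y} = \sqrt{2} \sqrt{Y}$)
$z{\left(w \right)} = 39 w + 2 \sqrt{2} \sqrt{w^{2}}$ ($z{\left(w \right)} = 39 w + \sqrt{2} \sqrt{\left(w + w\right)^{2}} = 39 w + \sqrt{2} \sqrt{\left(2 w\right)^{2}} = 39 w + \sqrt{2} \sqrt{4 w^{2}} = 39 w + \sqrt{2} \cdot 2 \sqrt{w^{2}} = 39 w + 2 \sqrt{2} \sqrt{w^{2}}$)
$\frac{773 - 1506}{z{\left(6 \right)} + 2802} = \frac{773 - 1506}{\left(39 \cdot 6 + 2 \sqrt{2} \sqrt{6^{2}}\right) + 2802} = - \frac{733}{\left(234 + 2 \sqrt{2} \sqrt{36}\right) + 2802} = - \frac{733}{\left(234 + 2 \sqrt{2} \cdot 6\right) + 2802} = - \frac{733}{\left(234 + 12 \sqrt{2}\right) + 2802} = - \frac{733}{3036 + 12 \sqrt{2}}$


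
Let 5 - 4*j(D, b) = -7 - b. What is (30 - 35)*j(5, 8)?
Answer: -25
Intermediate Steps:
j(D, b) = 3 + b/4 (j(D, b) = 5/4 - (-7 - b)/4 = 5/4 + (7/4 + b/4) = 3 + b/4)
(30 - 35)*j(5, 8) = (30 - 35)*(3 + (¼)*8) = -5*(3 + 2) = -5*5 = -25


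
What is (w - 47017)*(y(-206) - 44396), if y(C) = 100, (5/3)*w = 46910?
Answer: 835909816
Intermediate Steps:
w = 28146 (w = (⅗)*46910 = 28146)
(w - 47017)*(y(-206) - 44396) = (28146 - 47017)*(100 - 44396) = -18871*(-44296) = 835909816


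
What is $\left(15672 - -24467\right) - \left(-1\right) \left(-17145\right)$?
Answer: $22994$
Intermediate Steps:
$\left(15672 - -24467\right) - \left(-1\right) \left(-17145\right) = \left(15672 + 24467\right) - 17145 = 40139 - 17145 = 22994$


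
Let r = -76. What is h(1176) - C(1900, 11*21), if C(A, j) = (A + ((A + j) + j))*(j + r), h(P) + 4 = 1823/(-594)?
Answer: -392406539/594 ≈ -6.6062e+5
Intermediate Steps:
h(P) = -4199/594 (h(P) = -4 + 1823/(-594) = -4 + 1823*(-1/594) = -4 - 1823/594 = -4199/594)
C(A, j) = (-76 + j)*(2*A + 2*j) (C(A, j) = (A + ((A + j) + j))*(j - 76) = (A + (A + 2*j))*(-76 + j) = (2*A + 2*j)*(-76 + j) = (-76 + j)*(2*A + 2*j))
h(1176) - C(1900, 11*21) = -4199/594 - (-152*1900 - 1672*21 + 2*(11*21)² + 2*1900*(11*21)) = -4199/594 - (-288800 - 152*231 + 2*231² + 2*1900*231) = -4199/594 - (-288800 - 35112 + 2*53361 + 877800) = -4199/594 - (-288800 - 35112 + 106722 + 877800) = -4199/594 - 1*660610 = -4199/594 - 660610 = -392406539/594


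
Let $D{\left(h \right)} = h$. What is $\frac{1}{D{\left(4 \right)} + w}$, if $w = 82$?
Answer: $\frac{1}{86} \approx 0.011628$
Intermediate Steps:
$\frac{1}{D{\left(4 \right)} + w} = \frac{1}{4 + 82} = \frac{1}{86}$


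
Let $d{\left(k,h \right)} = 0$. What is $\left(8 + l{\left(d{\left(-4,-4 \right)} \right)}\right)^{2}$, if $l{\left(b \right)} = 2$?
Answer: $100$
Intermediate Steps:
$\left(8 + l{\left(d{\left(-4,-4 \right)} \right)}\right)^{2} = \left(8 + 2\right)^{2} = 10^{2} = 100$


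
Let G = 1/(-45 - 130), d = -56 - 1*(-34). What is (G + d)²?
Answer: 14830201/30625 ≈ 484.25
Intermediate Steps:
d = -22 (d = -56 + 34 = -22)
G = -1/175 (G = 1/(-175) = -1/175 ≈ -0.0057143)
(G + d)² = (-1/175 - 22)² = (-3851/175)² = 14830201/30625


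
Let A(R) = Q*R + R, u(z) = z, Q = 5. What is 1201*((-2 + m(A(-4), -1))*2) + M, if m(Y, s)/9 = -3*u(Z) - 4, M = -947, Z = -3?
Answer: 102339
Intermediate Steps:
A(R) = 6*R (A(R) = 5*R + R = 6*R)
m(Y, s) = 45 (m(Y, s) = 9*(-3*(-3) - 4) = 9*(9 - 4) = 9*5 = 45)
1201*((-2 + m(A(-4), -1))*2) + M = 1201*((-2 + 45)*2) - 947 = 1201*(43*2) - 947 = 1201*86 - 947 = 103286 - 947 = 102339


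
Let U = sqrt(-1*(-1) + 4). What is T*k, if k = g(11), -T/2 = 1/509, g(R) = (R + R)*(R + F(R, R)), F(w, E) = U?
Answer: -484/509 - 44*sqrt(5)/509 ≈ -1.1442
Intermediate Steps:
U = sqrt(5) (U = sqrt(1 + 4) = sqrt(5) ≈ 2.2361)
F(w, E) = sqrt(5)
g(R) = 2*R*(R + sqrt(5)) (g(R) = (R + R)*(R + sqrt(5)) = (2*R)*(R + sqrt(5)) = 2*R*(R + sqrt(5)))
T = -2/509 ≈ -0.0039293
k = 242 + 22*sqrt(5) (k = 2*11*(11 + sqrt(5)) = 242 + 22*sqrt(5) ≈ 291.19)
T*k = -2*(242 + 22*sqrt(5))/509 = -484/509 - 44*sqrt(5)/509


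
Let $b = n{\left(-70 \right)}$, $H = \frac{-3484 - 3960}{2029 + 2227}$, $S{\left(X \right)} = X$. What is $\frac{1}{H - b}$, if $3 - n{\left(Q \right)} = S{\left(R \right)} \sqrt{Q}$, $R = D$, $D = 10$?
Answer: $- \frac{5376392}{7950204809} - \frac{11320960 i \sqrt{70}}{7950204809} \approx -0.00067626 - 0.011914 i$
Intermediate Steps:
$R = 10$
$n{\left(Q \right)} = 3 - 10 \sqrt{Q}$
$H = - \frac{1861}{1064}$ ($H = - \frac{7444}{4256} = \left(-7444\right) \frac{1}{4256} = - \frac{1861}{1064} \approx -1.7491$)
$b = 3 - 10 i \sqrt{70}$ ($b = 3 - 10 \sqrt{-70} = 3 - 10 i \sqrt{70} \approx 3.0 - 83.666 i$)
$\frac{1}{H - b} = \frac{1}{- \frac{1861}{1064} - \left(3 - 10 i \sqrt{70}\right)} = \frac{1}{- \frac{5053}{1064} + 10 i \sqrt{70}}$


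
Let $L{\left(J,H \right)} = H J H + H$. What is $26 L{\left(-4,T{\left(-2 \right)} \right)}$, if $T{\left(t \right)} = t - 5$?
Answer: $-5278$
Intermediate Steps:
$T{\left(t \right)} = -5 + t$
$L{\left(J,H \right)} = H + J H^{2}$ ($L{\left(J,H \right)} = J H^{2} + H = H + J H^{2}$)
$26 L{\left(-4,T{\left(-2 \right)} \right)} = 26 \left(-5 - 2\right) \left(1 + \left(-5 - 2\right) \left(-4\right)\right) = 26 \left(- 7 \left(1 - -28\right)\right) = 26 \left(- 7 \left(1 + 28\right)\right) = 26 \left(\left(-7\right) 29\right) = 26 \left(-203\right) = -5278$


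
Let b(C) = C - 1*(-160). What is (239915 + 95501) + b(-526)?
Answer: 335050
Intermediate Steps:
b(C) = 160 + C (b(C) = C + 160 = 160 + C)
(239915 + 95501) + b(-526) = (239915 + 95501) + (160 - 526) = 335416 - 366 = 335050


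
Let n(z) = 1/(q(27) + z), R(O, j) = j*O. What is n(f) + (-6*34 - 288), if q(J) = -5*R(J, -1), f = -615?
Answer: -236161/480 ≈ -492.00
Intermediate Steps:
R(O, j) = O*j
q(J) = 5*J (q(J) = -5*J*(-1) = -(-5)*J = 5*J)
n(z) = 1/(135 + z) (n(z) = 1/(5*27 + z) = 1/(135 + z))
n(f) + (-6*34 - 288) = 1/(135 - 615) + (-6*34 - 288) = 1/(-480) + (-204 - 288) = -1/480 - 492 = -236161/480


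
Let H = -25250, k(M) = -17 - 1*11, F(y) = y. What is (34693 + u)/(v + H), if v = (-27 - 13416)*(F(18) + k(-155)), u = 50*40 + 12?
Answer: 7341/21836 ≈ 0.33619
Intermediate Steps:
k(M) = -28 (k(M) = -17 - 11 = -28)
u = 2012 (u = 2000 + 12 = 2012)
v = 134430 (v = (-27 - 13416)*(18 - 28) = -13443*(-10) = 134430)
(34693 + u)/(v + H) = (34693 + 2012)/(134430 - 25250) = 36705/109180 = 36705*(1/109180) = 7341/21836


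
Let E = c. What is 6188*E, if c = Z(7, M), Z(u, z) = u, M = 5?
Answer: 43316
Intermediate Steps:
c = 7
E = 7
6188*E = 6188*7 = 43316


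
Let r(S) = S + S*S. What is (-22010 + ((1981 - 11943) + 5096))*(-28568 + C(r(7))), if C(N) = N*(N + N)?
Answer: 599227296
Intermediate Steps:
r(S) = S + S²
C(N) = 2*N² (C(N) = N*(2*N) = 2*N²)
(-22010 + ((1981 - 11943) + 5096))*(-28568 + C(r(7))) = (-22010 + ((1981 - 11943) + 5096))*(-28568 + 2*(7*(1 + 7))²) = (-22010 + (-9962 + 5096))*(-28568 + 2*(7*8)²) = (-22010 - 4866)*(-28568 + 2*56²) = -26876*(-28568 + 2*3136) = -26876*(-28568 + 6272) = -26876*(-22296) = 599227296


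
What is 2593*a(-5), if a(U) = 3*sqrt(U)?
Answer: 7779*I*sqrt(5) ≈ 17394.0*I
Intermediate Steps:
2593*a(-5) = 2593*(3*sqrt(-5)) = 2593*(3*(I*sqrt(5))) = 2593*(3*I*sqrt(5)) = 7779*I*sqrt(5)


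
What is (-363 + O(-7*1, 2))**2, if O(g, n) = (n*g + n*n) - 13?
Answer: 148996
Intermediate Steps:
O(g, n) = -13 + n**2 + g*n (O(g, n) = (g*n + n**2) - 13 = (n**2 + g*n) - 13 = -13 + n**2 + g*n)
(-363 + O(-7*1, 2))**2 = (-363 + (-13 + 2**2 - 7*1*2))**2 = (-363 + (-13 + 4 - 7*2))**2 = (-363 + (-13 + 4 - 14))**2 = (-363 - 23)**2 = (-386)**2 = 148996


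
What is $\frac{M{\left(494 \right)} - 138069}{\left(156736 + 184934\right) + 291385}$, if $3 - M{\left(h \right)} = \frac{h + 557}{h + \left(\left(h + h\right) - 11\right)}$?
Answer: $- \frac{203096137}{931223905} \approx -0.2181$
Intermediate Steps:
$M{\left(h \right)} = 3 - \frac{557 + h}{-11 + 3 h}$ ($M{\left(h \right)} = 3 - \frac{h + 557}{h + \left(\left(h + h\right) - 11\right)} = 3 - \frac{557 + h}{h + \left(2 h - 11\right)} = 3 - \frac{557 + h}{h + \left(-11 + 2 h\right)} = 3 - \frac{557 + h}{-11 + 3 h}$)
$\frac{M{\left(494 \right)} - 138069}{\left(156736 + 184934\right) + 291385} = \frac{\frac{2 \left(-295 + 4 \cdot 494\right)}{-11 + 3 \cdot 494} - 138069}{\left(156736 + 184934\right) + 291385} = \frac{\frac{2 \left(-295 + 1976\right)}{-11 + 1482} - 138069}{341670 + 291385} = \frac{2 \cdot \frac{1}{1471} \cdot 1681 - 138069}{633055} = \left(2 \cdot \frac{1}{1471} \cdot 1681 - 138069\right) \frac{1}{633055} = \left(\frac{3362}{1471} - 138069\right) \frac{1}{633055} = \left(- \frac{203096137}{1471}\right) \frac{1}{633055} = - \frac{203096137}{931223905}$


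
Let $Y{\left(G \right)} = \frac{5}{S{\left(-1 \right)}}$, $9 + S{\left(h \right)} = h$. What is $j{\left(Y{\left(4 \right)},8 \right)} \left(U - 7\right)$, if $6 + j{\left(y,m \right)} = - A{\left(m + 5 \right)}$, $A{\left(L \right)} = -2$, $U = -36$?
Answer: $172$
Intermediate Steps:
$S{\left(h \right)} = -9 + h$
$Y{\left(G \right)} = - \frac{1}{2}$ ($Y{\left(G \right)} = \frac{5}{-9 - 1} = \frac{5}{-10} = 5 \left(- \frac{1}{10}\right) = - \frac{1}{2}$)
$j{\left(y,m \right)} = -4$ ($j{\left(y,m \right)} = -6 - -2 = -6 + 2 = -4$)
$j{\left(Y{\left(4 \right)},8 \right)} \left(U - 7\right) = - 4 \left(-36 - 7\right) = \left(-4\right) \left(-43\right) = 172$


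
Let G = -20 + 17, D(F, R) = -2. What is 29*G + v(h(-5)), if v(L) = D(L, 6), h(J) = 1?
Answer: -89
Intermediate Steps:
v(L) = -2
G = -3
29*G + v(h(-5)) = 29*(-3) - 2 = -87 - 2 = -89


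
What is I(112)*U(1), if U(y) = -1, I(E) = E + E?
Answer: -224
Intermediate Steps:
I(E) = 2*E
I(112)*U(1) = (2*112)*(-1) = 224*(-1) = -224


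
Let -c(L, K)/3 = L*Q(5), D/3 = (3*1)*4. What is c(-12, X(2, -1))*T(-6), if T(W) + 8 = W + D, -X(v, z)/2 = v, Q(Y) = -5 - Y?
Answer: -7920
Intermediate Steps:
D = 36 (D = 3*((3*1)*4) = 3*(3*4) = 3*12 = 36)
X(v, z) = -2*v
T(W) = 28 + W (T(W) = -8 + (W + 36) = -8 + (36 + W) = 28 + W)
c(L, K) = 30*L (c(L, K) = -3*L*(-5 - 1*5) = -3*L*(-5 - 5) = -3*L*(-10) = -(-30)*L = 30*L)
c(-12, X(2, -1))*T(-6) = (30*(-12))*(28 - 6) = -360*22 = -7920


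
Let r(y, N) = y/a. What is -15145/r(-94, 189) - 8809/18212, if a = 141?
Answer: 413722301/18212 ≈ 22717.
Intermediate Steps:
r(y, N) = y/141
-15145/r(-94, 189) - 8809/18212 = -15145/((1/141)*(-94)) - 8809/18212 = -15145/(-2/3) - 8809*1/18212 = -15145*(-3/2) - 8809/18212 = 45435/2 - 8809/18212 = 413722301/18212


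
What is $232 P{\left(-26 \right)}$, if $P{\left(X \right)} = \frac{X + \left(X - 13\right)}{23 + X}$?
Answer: $\frac{15080}{3} \approx 5026.7$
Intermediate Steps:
$P{\left(X \right)} = \frac{-13 + 2 X}{23 + X}$ ($P{\left(X \right)} = \frac{X + \left(X - 13\right)}{23 + X} = \frac{X + \left(-13 + X\right)}{23 + X} = \frac{-13 + 2 X}{23 + X}$)
$232 P{\left(-26 \right)} = 232 \frac{-13 + 2 \left(-26\right)}{23 - 26} = 232 \frac{-13 - 52}{-3} = 232 \left(\left(- \frac{1}{3}\right) \left(-65\right)\right) = 232 \cdot \frac{65}{3} = \frac{15080}{3}$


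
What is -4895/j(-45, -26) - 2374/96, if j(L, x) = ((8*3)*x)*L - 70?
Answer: -3348283/134448 ≈ -24.904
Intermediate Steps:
j(L, x) = -70 + 24*L*x (j(L, x) = (24*x)*L - 70 = 24*L*x - 70 = -70 + 24*L*x)
-4895/j(-45, -26) - 2374/96 = -4895/(-70 + 24*(-45)*(-26)) - 2374/96 = -4895/(-70 + 28080) - 2374*1/96 = -4895/28010 - 1187/48 = -4895*1/28010 - 1187/48 = -979/5602 - 1187/48 = -3348283/134448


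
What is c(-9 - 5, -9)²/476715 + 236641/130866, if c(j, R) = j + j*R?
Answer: 12716877491/6931753910 ≈ 1.8346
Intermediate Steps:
c(j, R) = j + R*j
c(-9 - 5, -9)²/476715 + 236641/130866 = ((-9 - 5)*(1 - 9))²/476715 + 236641/130866 = (-14*(-8))²*(1/476715) + 236641*(1/130866) = 112²*(1/476715) + 236641/130866 = 12544*(1/476715) + 236641/130866 = 12544/476715 + 236641/130866 = 12716877491/6931753910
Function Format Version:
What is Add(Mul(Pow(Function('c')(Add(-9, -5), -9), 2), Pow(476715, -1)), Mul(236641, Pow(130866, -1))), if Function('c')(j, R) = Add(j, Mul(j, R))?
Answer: Rational(12716877491, 6931753910) ≈ 1.8346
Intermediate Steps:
Function('c')(j, R) = Add(j, Mul(R, j))
Add(Mul(Pow(Function('c')(Add(-9, -5), -9), 2), Pow(476715, -1)), Mul(236641, Pow(130866, -1))) = Add(Mul(Pow(Mul(Add(-9, -5), Add(1, -9)), 2), Pow(476715, -1)), Mul(236641, Pow(130866, -1))) = Add(Mul(Pow(Mul(-14, -8), 2), Rational(1, 476715)), Mul(236641, Rational(1, 130866))) = Add(Mul(Pow(112, 2), Rational(1, 476715)), Rational(236641, 130866)) = Add(Mul(12544, Rational(1, 476715)), Rational(236641, 130866)) = Add(Rational(12544, 476715), Rational(236641, 130866)) = Rational(12716877491, 6931753910)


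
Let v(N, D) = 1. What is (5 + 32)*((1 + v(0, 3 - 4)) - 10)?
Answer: -296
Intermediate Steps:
(5 + 32)*((1 + v(0, 3 - 4)) - 10) = (5 + 32)*((1 + 1) - 10) = 37*(2 - 10) = 37*(-8) = -296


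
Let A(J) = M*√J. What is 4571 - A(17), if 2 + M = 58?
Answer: 4571 - 56*√17 ≈ 4340.1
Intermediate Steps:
M = 56 (M = -2 + 58 = 56)
A(J) = 56*√J
4571 - A(17) = 4571 - 56*√17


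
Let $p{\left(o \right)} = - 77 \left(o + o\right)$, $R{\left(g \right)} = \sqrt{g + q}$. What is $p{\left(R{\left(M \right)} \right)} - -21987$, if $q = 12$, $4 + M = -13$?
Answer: $21987 - 154 i \sqrt{5} \approx 21987.0 - 344.35 i$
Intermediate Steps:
$M = -17$ ($M = -4 - 13 = -17$)
$R{\left(g \right)} = \sqrt{12 + g}$ ($R{\left(g \right)} = \sqrt{g + 12} = \sqrt{12 + g}$)
$p{\left(o \right)} = - 154 o$ ($p{\left(o \right)} = - 77 \cdot 2 o = - 154 o$)
$p{\left(R{\left(M \right)} \right)} - -21987 = - 154 \sqrt{12 - 17} - -21987 = - 154 \sqrt{-5} + 21987 = - 154 i \sqrt{5} + 21987 = 21987 - 154 i \sqrt{5}$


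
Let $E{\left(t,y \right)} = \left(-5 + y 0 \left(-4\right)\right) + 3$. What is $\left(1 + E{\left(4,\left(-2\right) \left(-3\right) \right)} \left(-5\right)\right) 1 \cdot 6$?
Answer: $66$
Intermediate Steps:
$E{\left(t,y \right)} = -2$ ($E{\left(t,y \right)} = \left(-5 + 0 \left(-4\right)\right) + 3 = \left(-5 + 0\right) + 3 = -5 + 3 = -2$)
$\left(1 + E{\left(4,\left(-2\right) \left(-3\right) \right)} \left(-5\right)\right) 1 \cdot 6 = \left(1 - -10\right) 1 \cdot 6 = \left(1 + 10\right) 1 \cdot 6 = 11 \cdot 1 \cdot 6 = 11 \cdot 6 = 66$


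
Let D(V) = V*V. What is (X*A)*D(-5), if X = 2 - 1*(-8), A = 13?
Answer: 3250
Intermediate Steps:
D(V) = V²
X = 10 (X = 2 + 8 = 10)
(X*A)*D(-5) = (10*13)*(-5)² = 130*25 = 3250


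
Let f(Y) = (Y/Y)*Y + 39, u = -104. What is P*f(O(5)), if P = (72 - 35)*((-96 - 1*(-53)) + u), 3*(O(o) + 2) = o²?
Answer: -246568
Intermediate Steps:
O(o) = -2 + o²/3
P = -5439 (P = (72 - 35)*((-96 - 1*(-53)) - 104) = 37*((-96 + 53) - 104) = 37*(-43 - 104) = 37*(-147) = -5439)
f(Y) = 39 + Y (f(Y) = 1*Y + 39 = Y + 39 = 39 + Y)
P*f(O(5)) = -5439*(39 + (-2 + (⅓)*5²)) = -5439*(39 + (-2 + (⅓)*25)) = -5439*(39 + (-2 + 25/3)) = -5439*(39 + 19/3) = -5439*136/3 = -246568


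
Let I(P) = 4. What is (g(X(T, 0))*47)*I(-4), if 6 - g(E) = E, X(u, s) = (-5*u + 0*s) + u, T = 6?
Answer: 5640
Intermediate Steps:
X(u, s) = -4*u (X(u, s) = (-5*u + 0) + u = -5*u + u = -4*u)
g(E) = 6 - E
(g(X(T, 0))*47)*I(-4) = ((6 - (-4)*6)*47)*4 = ((6 - 1*(-24))*47)*4 = ((6 + 24)*47)*4 = (30*47)*4 = 1410*4 = 5640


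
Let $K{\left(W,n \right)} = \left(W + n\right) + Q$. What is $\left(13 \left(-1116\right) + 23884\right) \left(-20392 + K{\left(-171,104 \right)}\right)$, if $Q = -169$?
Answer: $-193408128$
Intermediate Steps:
$K{\left(W,n \right)} = -169 + W + n$ ($K{\left(W,n \right)} = \left(W + n\right) - 169 = -169 + W + n$)
$\left(13 \left(-1116\right) + 23884\right) \left(-20392 + K{\left(-171,104 \right)}\right) = \left(13 \left(-1116\right) + 23884\right) \left(-20392 - 236\right) = \left(-14508 + 23884\right) \left(-20392 - 236\right) = 9376 \left(-20628\right) = -193408128$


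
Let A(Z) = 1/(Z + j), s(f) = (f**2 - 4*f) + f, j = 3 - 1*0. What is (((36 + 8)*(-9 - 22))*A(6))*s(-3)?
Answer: -2728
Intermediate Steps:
j = 3 (j = 3 + 0 = 3)
s(f) = f**2 - 3*f
A(Z) = 1/(3 + Z) (A(Z) = 1/(Z + 3) = 1/(3 + Z))
(((36 + 8)*(-9 - 22))*A(6))*s(-3) = (((36 + 8)*(-9 - 22))/(3 + 6))*(-3*(-3 - 3)) = ((44*(-31))/9)*(-3*(-6)) = -1364*1/9*18 = -1364/9*18 = -2728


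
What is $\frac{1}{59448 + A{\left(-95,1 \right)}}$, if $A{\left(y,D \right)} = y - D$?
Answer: $\frac{1}{59352} \approx 1.6849 \cdot 10^{-5}$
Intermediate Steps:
$\frac{1}{59448 + A{\left(-95,1 \right)}} = \frac{1}{59448 - 96} = \frac{1}{59352}$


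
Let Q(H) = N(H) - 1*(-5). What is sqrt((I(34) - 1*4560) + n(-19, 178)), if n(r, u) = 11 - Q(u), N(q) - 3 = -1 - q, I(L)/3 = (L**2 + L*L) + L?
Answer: 2*sqrt(665) ≈ 51.575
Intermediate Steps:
I(L) = 3*L + 6*L**2 (I(L) = 3*((L**2 + L*L) + L) = 3*((L**2 + L**2) + L) = 3*(2*L**2 + L) = 3*(L + 2*L**2) = 3*L + 6*L**2)
N(q) = 2 - q (N(q) = 3 + (-1 - q) = 2 - q)
Q(H) = 7 - H (Q(H) = (2 - H) - 1*(-5) = (2 - H) + 5 = 7 - H)
n(r, u) = 4 + u (n(r, u) = 11 - (7 - u) = 11 + (-7 + u) = 4 + u)
sqrt((I(34) - 1*4560) + n(-19, 178)) = sqrt((3*34*(1 + 2*34) - 1*4560) + (4 + 178)) = sqrt((3*34*(1 + 68) - 4560) + 182) = sqrt((3*34*69 - 4560) + 182) = sqrt((7038 - 4560) + 182) = sqrt(2478 + 182) = sqrt(2660) = 2*sqrt(665)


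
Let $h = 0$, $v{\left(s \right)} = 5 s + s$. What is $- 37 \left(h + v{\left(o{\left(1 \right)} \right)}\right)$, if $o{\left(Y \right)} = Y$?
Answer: $-222$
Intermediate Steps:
$v{\left(s \right)} = 6 s$
$- 37 \left(h + v{\left(o{\left(1 \right)} \right)}\right) = - 37 \left(0 + 6 \cdot 1\right) = - 37 \left(0 + 6\right) = \left(-37\right) 6 = -222$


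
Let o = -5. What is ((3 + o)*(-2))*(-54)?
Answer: -216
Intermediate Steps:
((3 + o)*(-2))*(-54) = ((3 - 5)*(-2))*(-54) = -2*(-2)*(-54) = 4*(-54) = -216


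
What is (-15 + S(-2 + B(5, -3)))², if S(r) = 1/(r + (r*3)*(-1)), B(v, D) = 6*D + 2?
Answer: 290521/1296 ≈ 224.17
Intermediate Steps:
B(v, D) = 2 + 6*D
S(r) = -1/(2*r) (S(r) = 1/(r + (3*r)*(-1)) = 1/(r - 3*r) = 1/(-2*r) = -1/(2*r))
(-15 + S(-2 + B(5, -3)))² = (-15 - 1/(2*(-2 + (2 + 6*(-3)))))² = (-15 - 1/(2*(-2 + (2 - 18))))² = (-15 - 1/(2*(-2 - 16)))² = (-15 - ½/(-18))² = (-15 - ½*(-1/18))² = (-15 + 1/36)² = (-539/36)² = 290521/1296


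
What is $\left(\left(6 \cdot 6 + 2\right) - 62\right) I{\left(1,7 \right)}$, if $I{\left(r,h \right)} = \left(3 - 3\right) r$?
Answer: $0$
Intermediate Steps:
$I{\left(r,h \right)} = 0$ ($I{\left(r,h \right)} = 0 r = 0$)
$\left(\left(6 \cdot 6 + 2\right) - 62\right) I{\left(1,7 \right)} = \left(\left(6 \cdot 6 + 2\right) - 62\right) 0 = \left(\left(36 + 2\right) - 62\right) 0 = \left(38 - 62\right) 0 = \left(-24\right) 0 = 0$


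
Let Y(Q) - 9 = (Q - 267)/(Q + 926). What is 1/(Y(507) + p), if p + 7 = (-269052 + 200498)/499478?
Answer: 357875987/726570393 ≈ 0.49256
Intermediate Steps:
p = -1782450/249739 (p = -7 + (-269052 + 200498)/499478 = -7 - 68554*1/499478 = -7 - 34277/249739 = -1782450/249739 ≈ -7.1373)
Y(Q) = 9 + (-267 + Q)/(926 + Q) (Y(Q) = 9 + (Q - 267)/(Q + 926) = 9 + (-267 + Q)/(926 + Q))
1/(Y(507) + p) = 1/((8067 + 10*507)/(926 + 507) - 1782450/249739) = 1/((8067 + 5070)/1433 - 1782450/249739) = 1/((1/1433)*13137 - 1782450/249739) = 1/(13137/1433 - 1782450/249739) = 1/(726570393/357875987) = 357875987/726570393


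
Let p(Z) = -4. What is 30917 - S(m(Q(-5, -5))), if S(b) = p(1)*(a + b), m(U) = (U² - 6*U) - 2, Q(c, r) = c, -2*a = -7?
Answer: 31143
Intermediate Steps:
a = 7/2 (a = -½*(-7) = 7/2 ≈ 3.5000)
m(U) = -2 + U² - 6*U
S(b) = -14 - 4*b (S(b) = -4*(7/2 + b) = -14 - 4*b)
30917 - S(m(Q(-5, -5))) = 30917 - (-14 - 4*(-2 + (-5)² - 6*(-5))) = 30917 - (-14 - 4*(-2 + 25 + 30)) = 30917 - (-14 - 4*53) = 30917 - (-14 - 212) = 30917 - 1*(-226) = 30917 + 226 = 31143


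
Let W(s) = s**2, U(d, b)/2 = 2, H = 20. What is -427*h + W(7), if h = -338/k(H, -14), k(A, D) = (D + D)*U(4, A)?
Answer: -9917/8 ≈ -1239.6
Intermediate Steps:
U(d, b) = 4 (U(d, b) = 2*2 = 4)
k(A, D) = 8*D (k(A, D) = (D + D)*4 = (2*D)*4 = 8*D)
h = 169/56 (h = -338/(8*(-14)) = -338/(-112) = -338*(-1/112) = 169/56 ≈ 3.0179)
-427*h + W(7) = -427*169/56 + 7**2 = -10309/8 + 49 = -9917/8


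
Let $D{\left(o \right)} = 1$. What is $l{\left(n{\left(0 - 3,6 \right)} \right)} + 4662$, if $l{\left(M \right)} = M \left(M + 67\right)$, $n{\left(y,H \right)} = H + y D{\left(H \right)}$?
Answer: $4872$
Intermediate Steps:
$n{\left(y,H \right)} = H + y$ ($n{\left(y,H \right)} = H + y 1 = H + y$)
$l{\left(M \right)} = M \left(67 + M\right)$
$l{\left(n{\left(0 - 3,6 \right)} \right)} + 4662 = \left(6 + \left(0 - 3\right)\right) \left(67 + \left(6 + \left(0 - 3\right)\right)\right) + 4662 = \left(6 - 3\right) \left(67 + \left(6 - 3\right)\right) + 4662 = 3 \left(67 + 3\right) + 4662 = 3 \cdot 70 + 4662 = 210 + 4662 = 4872$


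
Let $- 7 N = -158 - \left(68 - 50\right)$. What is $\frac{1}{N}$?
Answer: $\frac{7}{176} \approx 0.039773$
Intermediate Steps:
$N = \frac{176}{7}$ ($N = - \frac{-158 - \left(68 - 50\right)}{7} = - \frac{-158 - 18}{7} = \left(- \frac{1}{7}\right) \left(-176\right) = \frac{176}{7} \approx 25.143$)
$\frac{1}{N} = \frac{1}{\frac{176}{7}} = \frac{7}{176}$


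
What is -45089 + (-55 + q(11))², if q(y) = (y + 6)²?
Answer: 9667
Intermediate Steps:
q(y) = (6 + y)²
-45089 + (-55 + q(11))² = -45089 + (-55 + (6 + 11)²)² = -45089 + (-55 + 17²)² = -45089 + (-55 + 289)² = -45089 + 234² = -45089 + 54756 = 9667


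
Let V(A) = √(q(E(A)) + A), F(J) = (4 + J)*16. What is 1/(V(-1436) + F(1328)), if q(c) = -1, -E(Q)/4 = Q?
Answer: 7104/151400927 - I*√1437/454202781 ≈ 4.6922e-5 - 8.346e-8*I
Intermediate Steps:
F(J) = 64 + 16*J
E(Q) = -4*Q
V(A) = √(-1 + A)
1/(V(-1436) + F(1328)) = 1/(√(-1 - 1436) + (64 + 16*1328)) = 1/(√(-1437) + (64 + 21248)) = 1/(I*√1437 + 21312) = 1/(21312 + I*√1437)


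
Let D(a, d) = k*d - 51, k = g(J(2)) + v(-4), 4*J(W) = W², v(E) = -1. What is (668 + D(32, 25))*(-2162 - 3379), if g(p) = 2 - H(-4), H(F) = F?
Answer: -4111422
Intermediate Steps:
J(W) = W²/4
g(p) = 6 (g(p) = 2 - 1*(-4) = 2 + 4 = 6)
k = 5 (k = 6 - 1 = 5)
D(a, d) = -51 + 5*d (D(a, d) = 5*d - 51 = -51 + 5*d)
(668 + D(32, 25))*(-2162 - 3379) = (668 + (-51 + 5*25))*(-2162 - 3379) = (668 + (-51 + 125))*(-5541) = (668 + 74)*(-5541) = 742*(-5541) = -4111422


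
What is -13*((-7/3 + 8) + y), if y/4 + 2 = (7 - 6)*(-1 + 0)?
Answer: 247/3 ≈ 82.333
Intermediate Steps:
y = -12 (y = -8 + 4*((7 - 6)*(-1 + 0)) = -8 + 4*(1*(-1)) = -8 + 4*(-1) = -8 - 4 = -12)
-13*((-7/3 + 8) + y) = -13*((-7/3 + 8) - 12) = -13*(17/3 - 12) = -13*(-19/3) = 247/3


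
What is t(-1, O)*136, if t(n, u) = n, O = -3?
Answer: -136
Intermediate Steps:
t(-1, O)*136 = -1*136 = -136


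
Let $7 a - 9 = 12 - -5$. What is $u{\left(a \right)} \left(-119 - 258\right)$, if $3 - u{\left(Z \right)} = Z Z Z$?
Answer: $\frac{6238219}{343} \approx 18187.0$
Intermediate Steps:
$a = \frac{26}{7}$ ($a = \frac{9}{7} + \frac{12 - -5}{7} = \frac{9}{7} + \frac{12 + 5}{7} = \frac{9}{7} + \frac{1}{7} \cdot 17 = \frac{9}{7} + \frac{17}{7} = \frac{26}{7} \approx 3.7143$)
$u{\left(Z \right)} = 3 - Z^{3}$ ($u{\left(Z \right)} = 3 - Z Z Z = 3 - Z^{2} Z = 3 - Z^{3}$)
$u{\left(a \right)} \left(-119 - 258\right) = \left(3 - \left(\frac{26}{7}\right)^{3}\right) \left(-119 - 258\right) = \left(3 - \frac{17576}{343}\right) \left(-377\right) = \left(- \frac{16547}{343}\right) \left(-377\right) = \frac{6238219}{343}$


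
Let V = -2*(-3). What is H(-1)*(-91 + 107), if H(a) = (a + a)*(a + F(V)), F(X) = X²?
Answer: -1120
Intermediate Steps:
V = 6
H(a) = 2*a*(36 + a) (H(a) = (a + a)*(a + 6²) = (2*a)*(a + 36) = (2*a)*(36 + a) = 2*a*(36 + a))
H(-1)*(-91 + 107) = (2*(-1)*(36 - 1))*(-91 + 107) = (2*(-1)*35)*16 = -70*16 = -1120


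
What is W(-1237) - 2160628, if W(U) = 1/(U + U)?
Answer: -5345393673/2474 ≈ -2.1606e+6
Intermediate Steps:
W(U) = 1/(2*U)
W(-1237) - 2160628 = (½)/(-1237) - 2160628 = (½)*(-1/1237) - 2160628 = -1/2474 - 2160628 = -5345393673/2474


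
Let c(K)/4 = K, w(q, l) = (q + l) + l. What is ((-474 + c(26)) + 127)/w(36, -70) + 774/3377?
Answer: 901107/351208 ≈ 2.5657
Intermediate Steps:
w(q, l) = q + 2*l (w(q, l) = (l + q) + l = q + 2*l)
c(K) = 4*K
((-474 + c(26)) + 127)/w(36, -70) + 774/3377 = ((-474 + 4*26) + 127)/(36 + 2*(-70)) + 774/3377 = ((-474 + 104) + 127)/(36 - 140) + 774*(1/3377) = (-370 + 127)/(-104) + 774/3377 = -243*(-1/104) + 774/3377 = 243/104 + 774/3377 = 901107/351208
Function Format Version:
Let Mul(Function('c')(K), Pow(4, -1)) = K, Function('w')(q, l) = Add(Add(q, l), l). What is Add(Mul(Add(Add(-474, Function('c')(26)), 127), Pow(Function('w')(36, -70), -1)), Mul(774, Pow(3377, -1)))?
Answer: Rational(901107, 351208) ≈ 2.5657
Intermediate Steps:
Function('w')(q, l) = Add(q, Mul(2, l)) (Function('w')(q, l) = Add(Add(l, q), l) = Add(q, Mul(2, l)))
Function('c')(K) = Mul(4, K)
Add(Mul(Add(Add(-474, Function('c')(26)), 127), Pow(Function('w')(36, -70), -1)), Mul(774, Pow(3377, -1))) = Add(Mul(Add(Add(-474, Mul(4, 26)), 127), Pow(Add(36, Mul(2, -70)), -1)), Mul(774, Pow(3377, -1))) = Add(Mul(Add(Add(-474, 104), 127), Pow(Add(36, -140), -1)), Mul(774, Rational(1, 3377))) = Add(Mul(Add(-370, 127), Pow(-104, -1)), Rational(774, 3377)) = Add(Mul(-243, Rational(-1, 104)), Rational(774, 3377)) = Add(Rational(243, 104), Rational(774, 3377)) = Rational(901107, 351208)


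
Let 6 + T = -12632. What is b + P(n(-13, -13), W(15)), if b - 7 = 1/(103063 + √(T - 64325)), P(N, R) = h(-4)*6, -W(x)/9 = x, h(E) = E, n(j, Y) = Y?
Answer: (-17*√76963 + 1752070*I)/(√76963 - 103063*I) ≈ -17.0 - 2.6106e-8*I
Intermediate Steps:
T = -12638 (T = -6 - 12632 = -12638)
W(x) = -9*x
P(N, R) = -24 (P(N, R) = -4*6 = -24)
b = 7 + 1/(103063 + I*√76963) (b = 7 + 1/(103063 + √(-12638 - 64325)) = 7 + 1/(103063 + √(-76963)) = 7 + 1/(103063 + I*√76963) ≈ 7.0 - 2.6118e-8*I)
b + P(n(-13, -13), W(15)) = (74354515587/10622058932 - I*√76963/10622058932) - 24 = -180574898781/10622058932 - I*√76963/10622058932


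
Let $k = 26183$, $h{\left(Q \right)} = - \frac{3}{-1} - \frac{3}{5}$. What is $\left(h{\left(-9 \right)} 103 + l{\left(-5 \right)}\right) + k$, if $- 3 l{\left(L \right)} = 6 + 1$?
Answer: $\frac{396418}{15} \approx 26428.0$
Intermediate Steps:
$l{\left(L \right)} = - \frac{7}{3}$ ($l{\left(L \right)} = - \frac{6 + 1}{3} = \left(- \frac{1}{3}\right) 7 = - \frac{7}{3}$)
$h{\left(Q \right)} = \frac{12}{5}$ ($h{\left(Q \right)} = \left(-3\right) \left(-1\right) - \frac{3}{5} = 3 - \frac{3}{5} = \frac{12}{5}$)
$\left(h{\left(-9 \right)} 103 + l{\left(-5 \right)}\right) + k = \left(\frac{12}{5} \cdot 103 - \frac{7}{3}\right) + 26183 = \left(\frac{1236}{5} - \frac{7}{3}\right) + 26183 = \frac{3673}{15} + 26183 = \frac{396418}{15}$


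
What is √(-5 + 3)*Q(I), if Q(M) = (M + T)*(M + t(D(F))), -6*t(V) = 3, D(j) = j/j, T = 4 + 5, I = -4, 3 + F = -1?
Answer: -45*I*√2/2 ≈ -31.82*I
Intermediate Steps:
F = -4 (F = -3 - 1 = -4)
T = 9
D(j) = 1
t(V) = -½ (t(V) = -⅙*3 = -½)
Q(M) = (9 + M)*(-½ + M) (Q(M) = (M + 9)*(M - ½) = (9 + M)*(-½ + M))
√(-5 + 3)*Q(I) = √(-5 + 3)*(-9/2 + (-4)² + (17/2)*(-4)) = √(-2)*(-9/2 + 16 - 34) = (I*√2)*(-45/2) = -45*I*√2/2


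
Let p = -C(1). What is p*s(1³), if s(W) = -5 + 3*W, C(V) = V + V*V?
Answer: 4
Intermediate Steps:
C(V) = V + V²
p = -2 (p = -(1 + 1) = -2 ≈ -2.0000)
p*s(1³) = -2*(-5 + 3*1³) = -2*(-5 + 3*1) = -2*(-5 + 3) = -2*(-2) = 4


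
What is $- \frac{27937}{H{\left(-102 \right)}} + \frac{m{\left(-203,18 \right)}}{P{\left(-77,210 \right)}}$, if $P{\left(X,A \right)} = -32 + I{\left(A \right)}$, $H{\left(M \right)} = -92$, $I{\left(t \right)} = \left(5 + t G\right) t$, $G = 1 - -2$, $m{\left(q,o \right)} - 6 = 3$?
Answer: $\frac{1862252897}{6132628} \approx 303.66$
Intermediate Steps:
$m{\left(q,o \right)} = 9$ ($m{\left(q,o \right)} = 6 + 3 = 9$)
$G = 3$ ($G = 1 + 2 = 3$)
$I{\left(t \right)} = t \left(5 + 3 t\right)$ ($I{\left(t \right)} = \left(5 + t 3\right) t = \left(5 + 3 t\right) t = t \left(5 + 3 t\right)$)
$P{\left(X,A \right)} = -32 + A \left(5 + 3 A\right)$
$- \frac{27937}{H{\left(-102 \right)}} + \frac{m{\left(-203,18 \right)}}{P{\left(-77,210 \right)}} = - \frac{27937}{-92} + \frac{9}{-32 + 210 \left(5 + 3 \cdot 210\right)} = \left(-27937\right) \left(- \frac{1}{92}\right) + \frac{9}{-32 + 210 \left(5 + 630\right)} = \frac{27937}{92} + \frac{9}{-32 + 210 \cdot 635} = \frac{27937}{92} + \frac{9}{-32 + 133350} = \frac{27937}{92} + \frac{9}{133318} = \frac{1862252897}{6132628}$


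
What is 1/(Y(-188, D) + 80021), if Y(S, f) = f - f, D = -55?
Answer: 1/80021 ≈ 1.2497e-5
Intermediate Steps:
Y(S, f) = 0
1/(Y(-188, D) + 80021) = 1/(0 + 80021) = 1/80021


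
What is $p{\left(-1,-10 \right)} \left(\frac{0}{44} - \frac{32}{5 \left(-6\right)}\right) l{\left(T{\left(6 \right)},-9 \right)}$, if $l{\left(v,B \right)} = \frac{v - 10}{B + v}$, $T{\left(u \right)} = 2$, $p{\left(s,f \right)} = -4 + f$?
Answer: $- \frac{256}{15} \approx -17.067$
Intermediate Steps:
$l{\left(v,B \right)} = \frac{-10 + v}{B + v}$
$p{\left(-1,-10 \right)} \left(\frac{0}{44} - \frac{32}{5 \left(-6\right)}\right) l{\left(T{\left(6 \right)},-9 \right)} = \left(-4 - 10\right) \left(\frac{0}{44} - \frac{32}{5 \left(-6\right)}\right) \frac{-10 + 2}{-9 + 2} = - 14 \left(0 \cdot \frac{1}{44} - \frac{32}{-30}\right) \frac{1}{-7} \left(-8\right) = - 14 \left(0 - - \frac{16}{15}\right) \left(\left(- \frac{1}{7}\right) \left(-8\right)\right) = - 14 \left(0 + \frac{16}{15}\right) \frac{8}{7} = \left(-14\right) \frac{16}{15} \cdot \frac{8}{7} = \left(- \frac{224}{15}\right) \frac{8}{7} = - \frac{256}{15}$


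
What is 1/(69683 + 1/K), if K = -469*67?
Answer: 31423/2189648908 ≈ 1.4351e-5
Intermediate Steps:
K = -31423
1/(69683 + 1/K) = 1/(69683 + 1/(-31423)) = 1/(69683 - 1/31423) = 1/(2189648908/31423) = 31423/2189648908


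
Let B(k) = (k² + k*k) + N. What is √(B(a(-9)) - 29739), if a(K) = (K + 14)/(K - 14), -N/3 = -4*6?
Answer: I*√15693793/23 ≈ 172.24*I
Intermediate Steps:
N = 72 (N = -(-12)*6 = -3*(-24) = 72)
a(K) = (14 + K)/(-14 + K)
B(k) = 72 + 2*k² (B(k) = (k² + k*k) + 72 = (k² + k²) + 72 = 2*k² + 72 = 72 + 2*k²)
√(B(a(-9)) - 29739) = √((72 + 2*((14 - 9)/(-14 - 9))²) - 29739) = √((72 + 2*(5/(-23))²) - 29739) = √((72 + 2*(-1/23*5)²) - 29739) = √((72 + 2*(-5/23)²) - 29739) = √((72 + 2*(25/529)) - 29739) = √((72 + 50/529) - 29739) = √(38138/529 - 29739) = √(-15693793/529) = I*√15693793/23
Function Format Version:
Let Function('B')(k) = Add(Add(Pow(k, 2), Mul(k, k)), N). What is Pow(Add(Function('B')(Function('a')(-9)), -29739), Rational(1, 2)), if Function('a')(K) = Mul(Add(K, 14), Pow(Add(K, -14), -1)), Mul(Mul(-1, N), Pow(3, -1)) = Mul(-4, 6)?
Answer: Mul(Rational(1, 23), I, Pow(15693793, Rational(1, 2))) ≈ Mul(172.24, I)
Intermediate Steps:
N = 72 (N = Mul(-3, Mul(-4, 6)) = Mul(-3, -24) = 72)
Function('a')(K) = Mul(Pow(Add(-14, K), -1), Add(14, K)) (Function('a')(K) = Mul(Add(14, K), Pow(Add(-14, K), -1)) = Mul(Pow(Add(-14, K), -1), Add(14, K)))
Function('B')(k) = Add(72, Mul(2, Pow(k, 2))) (Function('B')(k) = Add(Add(Pow(k, 2), Mul(k, k)), 72) = Add(Add(Pow(k, 2), Pow(k, 2)), 72) = Add(Mul(2, Pow(k, 2)), 72) = Add(72, Mul(2, Pow(k, 2))))
Pow(Add(Function('B')(Function('a')(-9)), -29739), Rational(1, 2)) = Pow(Add(Add(72, Mul(2, Pow(Mul(Pow(Add(-14, -9), -1), Add(14, -9)), 2))), -29739), Rational(1, 2)) = Pow(Add(Add(72, Mul(2, Pow(Mul(Pow(-23, -1), 5), 2))), -29739), Rational(1, 2)) = Pow(Add(Add(72, Mul(2, Pow(Mul(Rational(-1, 23), 5), 2))), -29739), Rational(1, 2)) = Pow(Add(Add(72, Mul(2, Pow(Rational(-5, 23), 2))), -29739), Rational(1, 2)) = Pow(Add(Add(72, Mul(2, Rational(25, 529))), -29739), Rational(1, 2)) = Pow(Add(Add(72, Rational(50, 529)), -29739), Rational(1, 2)) = Pow(Add(Rational(38138, 529), -29739), Rational(1, 2)) = Pow(Rational(-15693793, 529), Rational(1, 2)) = Mul(Rational(1, 23), I, Pow(15693793, Rational(1, 2)))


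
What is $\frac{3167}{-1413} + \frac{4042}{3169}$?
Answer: $- \frac{4324877}{4477797} \approx -0.96585$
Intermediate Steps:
$\frac{3167}{-1413} + \frac{4042}{3169} = 3167 \left(- \frac{1}{1413}\right) + 4042 \cdot \frac{1}{3169} = - \frac{3167}{1413} + \frac{4042}{3169} = - \frac{4324877}{4477797}$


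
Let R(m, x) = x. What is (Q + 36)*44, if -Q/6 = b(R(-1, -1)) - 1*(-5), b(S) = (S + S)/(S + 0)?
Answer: -264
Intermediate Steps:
b(S) = 2 (b(S) = (2*S)/S = 2)
Q = -42 (Q = -6*(2 - 1*(-5)) = -6*(2 + 5) = -6*7 = -42)
(Q + 36)*44 = (-42 + 36)*44 = -6*44 = -264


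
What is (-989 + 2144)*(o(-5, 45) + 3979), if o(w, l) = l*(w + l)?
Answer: 6674745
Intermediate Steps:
o(w, l) = l*(l + w)
(-989 + 2144)*(o(-5, 45) + 3979) = (-989 + 2144)*(45*(45 - 5) + 3979) = 1155*(45*40 + 3979) = 1155*(1800 + 3979) = 1155*5779 = 6674745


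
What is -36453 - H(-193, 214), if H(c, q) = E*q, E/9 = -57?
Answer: 73329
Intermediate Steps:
E = -513 (E = 9*(-57) = -513)
H(c, q) = -513*q
-36453 - H(-193, 214) = -36453 - (-513)*214 = -36453 - 1*(-109782) = -36453 + 109782 = 73329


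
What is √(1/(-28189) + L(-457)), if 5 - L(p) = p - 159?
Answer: 2*√123364704638/28189 ≈ 24.920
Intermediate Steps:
L(p) = 164 - p (L(p) = 5 - (p - 159) = 5 - (-159 + p) = 5 + (159 - p) = 164 - p)
√(1/(-28189) + L(-457)) = √(1/(-28189) + (164 - 1*(-457))) = √(-1/28189 + (164 + 457)) = √(-1/28189 + 621) = √(17505368/28189) = 2*√123364704638/28189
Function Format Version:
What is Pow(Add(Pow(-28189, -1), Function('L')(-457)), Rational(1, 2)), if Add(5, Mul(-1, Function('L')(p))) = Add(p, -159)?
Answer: Mul(Rational(2, 28189), Pow(123364704638, Rational(1, 2))) ≈ 24.920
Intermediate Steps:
Function('L')(p) = Add(164, Mul(-1, p)) (Function('L')(p) = Add(5, Mul(-1, Add(p, -159))) = Add(5, Mul(-1, Add(-159, p))) = Add(5, Add(159, Mul(-1, p))) = Add(164, Mul(-1, p)))
Pow(Add(Pow(-28189, -1), Function('L')(-457)), Rational(1, 2)) = Pow(Add(Pow(-28189, -1), Add(164, Mul(-1, -457))), Rational(1, 2)) = Pow(Add(Rational(-1, 28189), Add(164, 457)), Rational(1, 2)) = Pow(Add(Rational(-1, 28189), 621), Rational(1, 2)) = Pow(Rational(17505368, 28189), Rational(1, 2)) = Mul(Rational(2, 28189), Pow(123364704638, Rational(1, 2)))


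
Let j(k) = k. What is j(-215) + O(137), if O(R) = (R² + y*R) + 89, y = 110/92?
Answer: 865113/46 ≈ 18807.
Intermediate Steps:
y = 55/46 (y = 110*(1/92) = 55/46 ≈ 1.1957)
O(R) = 89 + R² + 55*R/46 (O(R) = (R² + 55*R/46) + 89 = 89 + R² + 55*R/46)
j(-215) + O(137) = -215 + (89 + 137² + (55/46)*137) = -215 + (89 + 18769 + 7535/46) = -215 + 875003/46 = 865113/46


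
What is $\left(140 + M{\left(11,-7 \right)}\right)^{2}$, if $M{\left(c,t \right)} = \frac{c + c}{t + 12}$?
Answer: $\frac{521284}{25} \approx 20851.0$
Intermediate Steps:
$M{\left(c,t \right)} = \frac{2 c}{12 + t}$
$\left(140 + M{\left(11,-7 \right)}\right)^{2} = \left(140 + 2 \cdot 11 \frac{1}{12 - 7}\right)^{2} = \left(140 + 2 \cdot 11 \cdot \frac{1}{5}\right)^{2} = \left(140 + \frac{22}{5}\right)^{2} = \left(\frac{722}{5}\right)^{2} = \frac{521284}{25}$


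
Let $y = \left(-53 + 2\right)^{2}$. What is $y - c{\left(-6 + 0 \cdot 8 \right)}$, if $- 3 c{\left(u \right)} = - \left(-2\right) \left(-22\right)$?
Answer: $\frac{7759}{3} \approx 2586.3$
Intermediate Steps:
$y = 2601$ ($y = \left(-51\right)^{2} = 2601$)
$c{\left(u \right)} = \frac{44}{3}$ ($c{\left(u \right)} = - \frac{\left(-1\right) \left(\left(-2\right) \left(-22\right)\right)}{3} = - \frac{\left(-1\right) 44}{3} = \left(- \frac{1}{3}\right) \left(-44\right) = \frac{44}{3}$)
$y - c{\left(-6 + 0 \cdot 8 \right)} = 2601 - \frac{44}{3} = \frac{7759}{3}$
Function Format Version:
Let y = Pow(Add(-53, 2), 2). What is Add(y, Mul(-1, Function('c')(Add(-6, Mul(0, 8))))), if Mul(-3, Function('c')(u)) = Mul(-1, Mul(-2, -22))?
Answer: Rational(7759, 3) ≈ 2586.3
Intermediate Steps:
y = 2601 (y = Pow(-51, 2) = 2601)
Function('c')(u) = Rational(44, 3) (Function('c')(u) = Mul(Rational(-1, 3), Mul(-1, Mul(-2, -22))) = Mul(Rational(-1, 3), Mul(-1, 44)) = Mul(Rational(-1, 3), -44) = Rational(44, 3))
Add(y, Mul(-1, Function('c')(Add(-6, Mul(0, 8))))) = Add(2601, Mul(-1, Rational(44, 3))) = Add(2601, Rational(-44, 3)) = Rational(7759, 3)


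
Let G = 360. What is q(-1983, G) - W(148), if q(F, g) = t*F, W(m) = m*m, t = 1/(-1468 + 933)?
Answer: -11716657/535 ≈ -21900.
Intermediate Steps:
t = -1/535 (t = 1/(-535) = -1/535 ≈ -0.0018692)
W(m) = m²
q(F, g) = -F/535
q(-1983, G) - W(148) = -1/535*(-1983) - 1*148² = 1983/535 - 1*21904 = 1983/535 - 21904 = -11716657/535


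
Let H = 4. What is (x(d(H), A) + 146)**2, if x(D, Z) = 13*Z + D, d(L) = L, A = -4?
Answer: 9604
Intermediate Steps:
x(D, Z) = D + 13*Z
(x(d(H), A) + 146)**2 = ((4 + 13*(-4)) + 146)**2 = ((4 - 52) + 146)**2 = (-48 + 146)**2 = 98**2 = 9604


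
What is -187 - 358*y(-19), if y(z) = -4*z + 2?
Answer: -28111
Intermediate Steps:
y(z) = 2 - 4*z
-187 - 358*y(-19) = -187 - 358*(2 - 4*(-19)) = -187 - 358*(2 + 76) = -187 - 358*78 = -187 - 27924 = -28111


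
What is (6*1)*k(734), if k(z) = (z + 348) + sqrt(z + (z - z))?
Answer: 6492 + 6*sqrt(734) ≈ 6654.6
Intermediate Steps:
k(z) = 348 + z + sqrt(z) (k(z) = (348 + z) + sqrt(z + 0) = (348 + z) + sqrt(z) = 348 + z + sqrt(z))
(6*1)*k(734) = (6*1)*(348 + 734 + sqrt(734)) = 6*(1082 + sqrt(734)) = 6492 + 6*sqrt(734)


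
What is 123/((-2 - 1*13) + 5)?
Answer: -123/10 ≈ -12.300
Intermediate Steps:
123/((-2 - 1*13) + 5) = 123/((-2 - 13) + 5) = 123/(-15 + 5) = 123/(-10) = 123*(-⅒) = -123/10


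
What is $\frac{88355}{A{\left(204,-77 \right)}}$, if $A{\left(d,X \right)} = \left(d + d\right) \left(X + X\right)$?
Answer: $- \frac{88355}{62832} \approx -1.4062$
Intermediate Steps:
$A{\left(d,X \right)} = 4 X d$ ($A{\left(d,X \right)} = 2 d 2 X = 4 X d$)
$\frac{88355}{A{\left(204,-77 \right)}} = \frac{88355}{4 \left(-77\right) 204} = \frac{88355}{-62832} = 88355 \left(- \frac{1}{62832}\right) = - \frac{88355}{62832}$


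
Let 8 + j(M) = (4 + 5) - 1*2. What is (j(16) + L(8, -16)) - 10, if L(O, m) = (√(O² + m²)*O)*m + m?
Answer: -27 - 1024*√5 ≈ -2316.7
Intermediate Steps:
j(M) = -1 (j(M) = -8 + ((4 + 5) - 1*2) = -8 + (9 - 2) = -8 + 7 = -1)
L(O, m) = m + O*m*√(O² + m²) (L(O, m) = (O*√(O² + m²))*m + m = O*m*√(O² + m²) + m = m + O*m*√(O² + m²))
(j(16) + L(8, -16)) - 10 = (-1 - 16*(1 + 8*√(8² + (-16)²))) - 10 = (-1 - 16*(1 + 8*√(64 + 256))) - 10 = (-1 - 16*(1 + 8*√320)) - 10 = (-1 - 16*(1 + 8*(8*√5))) - 10 = (-1 - 16*(1 + 64*√5)) - 10 = (-1 + (-16 - 1024*√5)) - 10 = (-17 - 1024*√5) - 10 = -27 - 1024*√5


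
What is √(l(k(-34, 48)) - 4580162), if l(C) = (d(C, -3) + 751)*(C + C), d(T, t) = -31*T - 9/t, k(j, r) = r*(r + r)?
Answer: I*√1314118466 ≈ 36251.0*I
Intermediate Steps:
k(j, r) = 2*r² (k(j, r) = r*(2*r) = 2*r²)
l(C) = 2*C*(754 - 31*C) (l(C) = ((-31*C - 9/(-3)) + 751)*(C + C) = ((-31*C - 9*(-⅓)) + 751)*(2*C) = ((-31*C + 3) + 751)*(2*C) = ((3 - 31*C) + 751)*(2*C) = (754 - 31*C)*(2*C) = 2*C*(754 - 31*C))
√(l(k(-34, 48)) - 4580162) = √(2*(2*48²)*(754 - 62*48²) - 4580162) = √(2*(2*2304)*(754 - 62*2304) - 4580162) = √(2*4608*(754 - 31*4608) - 4580162) = √(2*4608*(754 - 142848) - 4580162) = √(2*4608*(-142094) - 4580162) = √(-1309538304 - 4580162) = √(-1314118466) = I*√1314118466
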